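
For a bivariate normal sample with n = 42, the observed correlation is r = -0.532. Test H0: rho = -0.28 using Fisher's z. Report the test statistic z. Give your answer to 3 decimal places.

-1.906

Fisher z: atanh(-0.532) = -0.592931, atanh(-0.28) = -0.287682
z = (z_r − z_0)·√(n−3) = (-0.592931 − (-0.287682))·√39 = -0.305249 · 6.244998 = -1.906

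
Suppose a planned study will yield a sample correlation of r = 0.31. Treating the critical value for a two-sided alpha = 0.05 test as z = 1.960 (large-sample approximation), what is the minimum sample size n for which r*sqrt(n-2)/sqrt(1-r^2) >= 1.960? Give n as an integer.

r√(n−2)/√(1−r²) ≥ 1.960  ⇔  n−2 ≥ (1.960)²·(1−r²)/r²
(1−r²)/r² = (1−0.0961)/0.0961 = 9.4058
n ≥ 2 + 3.8416·9.4058 = 2 + 36.1333 = 38.1333
⌈38.1333⌉ = 39

39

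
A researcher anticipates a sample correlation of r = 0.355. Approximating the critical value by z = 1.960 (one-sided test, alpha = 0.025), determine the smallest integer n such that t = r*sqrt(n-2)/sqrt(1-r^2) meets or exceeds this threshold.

Need r·√(n−2)/√(1−r²) ≥ 1.960
√(n−2) ≥ 1.960·√(1−0.126025) / 0.355 = 1.960·0.934866 / 0.355 = 5.1615
n−2 ≥ 26.6411  ⇒  n ≥ 28.6411
Smallest integer n = 29

29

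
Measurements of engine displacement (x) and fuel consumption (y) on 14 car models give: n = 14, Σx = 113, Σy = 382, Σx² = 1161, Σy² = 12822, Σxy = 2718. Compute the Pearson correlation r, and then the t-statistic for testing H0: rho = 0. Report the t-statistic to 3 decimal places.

-1.858

Numerator: nΣxy − (Σx)(Σy) = 14·2718 − (113)(382) = -5114
Denominator: √[(nΣx²−(Σx)²)(nΣy²−(Σy)²)]
  nΣx²−(Σx)² = 14·1161 − 12769 = 3485;  nΣy²−(Σy)² = 14·12822 − 145924 = 33584
  √(3485·33584) = √117040240 = 10818.5138
r = -5114 / 10818.5138 = -0.4727
t = r·√(n−2)/√(1−r²) = -0.4727·√12 / √(1−0.223445) = -1.637481 / 0.881224 = -1.858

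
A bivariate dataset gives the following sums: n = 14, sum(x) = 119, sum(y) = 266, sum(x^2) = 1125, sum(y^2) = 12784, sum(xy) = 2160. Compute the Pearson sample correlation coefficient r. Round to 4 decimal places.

-0.1078

S_xy = nΣxy − ΣxΣy = 14·2160 − 119·266 = 30240 − 31654 = -1414
S_xx = nΣx² − (Σx)² = 14·1125 − 119² = 15750 − 14161 = 1589
S_yy = nΣy² − (Σy)² = 14·12784 − 266² = 178976 − 70756 = 108220
r = S_xy / √(S_xx·S_yy) = -1414 / √(1589·108220) = -1414 / √171961580 = -1414 / 13113.4122 = -0.1078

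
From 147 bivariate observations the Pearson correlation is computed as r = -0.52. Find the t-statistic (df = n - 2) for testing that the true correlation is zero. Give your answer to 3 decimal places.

1 − r² = 1 − 0.2704 = 0.7296;  √(1−r²) = 0.854166
√(n−2) = √145 = 12.041595
t = r·√(n−2)/√(1−r²) = -0.52 · 12.041595 / 0.854166 = -7.331

-7.331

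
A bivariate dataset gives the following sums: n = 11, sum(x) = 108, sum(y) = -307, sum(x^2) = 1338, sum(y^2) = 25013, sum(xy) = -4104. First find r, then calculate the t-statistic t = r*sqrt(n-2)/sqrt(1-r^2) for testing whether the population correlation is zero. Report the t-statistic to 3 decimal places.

-1.779

S_xy = nΣxy − ΣxΣy = 11·(-4104) − 108·(-307) = -45144 − (-33156) = -11988
S_xx = nΣx² − (Σx)² = 11·1338 − 108² = 14718 − 11664 = 3054
S_yy = nΣy² − (Σy)² = 11·25013 − (-307)² = 275143 − 94249 = 180894
r = S_xy / √(S_xx·S_yy) = -11988 / √(3054·180894) = -11988 / √552450276 = -11988 / 23504.2608 = -0.5100
t = r·√(n−2)/√(1−r²) = -0.5100·√9 / √(1−0.260100) = -1.530000 / 0.860174 = -1.779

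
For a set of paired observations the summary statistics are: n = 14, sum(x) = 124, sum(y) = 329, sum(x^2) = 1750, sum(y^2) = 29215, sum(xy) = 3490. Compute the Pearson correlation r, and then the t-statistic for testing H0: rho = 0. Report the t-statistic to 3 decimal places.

S_xy = nΣxy − ΣxΣy = 14·3490 − 124·329 = 48860 − 40796 = 8064
S_xx = nΣx² − (Σx)² = 14·1750 − 124² = 24500 − 15376 = 9124
S_yy = nΣy² − (Σy)² = 14·29215 − 329² = 409010 − 108241 = 300769
r = S_xy / √(S_xx·S_yy) = 8064 / √(9124·300769) = 8064 / √2744216356 = 8064 / 52385.2685 = 0.1539
t = r·√(n−2)/√(1−r²) = 0.1539·√12 / √(1−0.023685) = 0.533125 / 0.988087 = 0.540

0.540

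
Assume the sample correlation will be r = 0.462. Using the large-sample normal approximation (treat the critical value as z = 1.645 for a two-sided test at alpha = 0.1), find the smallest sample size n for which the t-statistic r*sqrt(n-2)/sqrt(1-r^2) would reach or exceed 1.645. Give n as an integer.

Need r·√(n−2)/√(1−r²) ≥ 1.645
√(n−2) ≥ 1.645·√(1−0.213444) / 0.462 = 1.645·0.886880 / 0.462 = 3.1578
n−2 ≥ 9.9717  ⇒  n ≥ 11.9717
Smallest integer n = 12

12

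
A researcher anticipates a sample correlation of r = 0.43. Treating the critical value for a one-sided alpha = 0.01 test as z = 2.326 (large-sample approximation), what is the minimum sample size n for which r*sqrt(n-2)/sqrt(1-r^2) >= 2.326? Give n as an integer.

r√(n−2)/√(1−r²) ≥ 2.326  ⇔  n−2 ≥ (2.326)²·(1−r²)/r²
(1−r²)/r² = (1−0.1849)/0.1849 = 4.4083
n ≥ 2 + 5.410276·4.4083 = 2 + 23.8501 = 25.8501
⌈25.8501⌉ = 26

26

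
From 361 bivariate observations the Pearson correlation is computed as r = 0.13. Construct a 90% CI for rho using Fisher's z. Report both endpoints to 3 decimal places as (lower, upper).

z_r = atanh(0.13) = 0.130740;  SE = 1/√(n−3) = 1/√358 = 0.052852
z-limits: 0.130740 ± 1.645·0.052852 = 0.130740 ± 0.086942 = [0.043798, 0.217682]
ρ-limits: (tanh 0.043798, tanh 0.217682) = (0.044, 0.214)

(0.044, 0.214)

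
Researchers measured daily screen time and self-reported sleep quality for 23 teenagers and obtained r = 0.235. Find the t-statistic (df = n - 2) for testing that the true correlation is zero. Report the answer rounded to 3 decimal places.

t = r·√(n−2) / √(1−r²) with r = 0.235, n = 23
  = 0.235·√21 / √(1 − 0.055225)
  = 0.235·4.582576 / 0.971995
  = 1.076905 / 0.971995 = 1.108

1.108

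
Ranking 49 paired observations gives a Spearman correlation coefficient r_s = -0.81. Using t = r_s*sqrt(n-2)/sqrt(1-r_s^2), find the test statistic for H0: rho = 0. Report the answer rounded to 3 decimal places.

-9.469

t = r_s·√(n−2) / √(1−r_s²) with r_s = -0.81, n = 49
  = -0.81·√47 / √(1 − 0.6561)
  = -0.81·6.855655 / 0.586430
  = -5.553081 / 0.586430 = -9.469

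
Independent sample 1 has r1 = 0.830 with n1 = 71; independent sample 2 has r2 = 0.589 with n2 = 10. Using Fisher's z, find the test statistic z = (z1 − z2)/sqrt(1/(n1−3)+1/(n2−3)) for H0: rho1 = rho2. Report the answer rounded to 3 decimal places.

1.290

Fisher z-transforms: z1 = atanh(0.830) = 1.188136, z2 = atanh(0.589) = 0.676133; difference d = 0.512003
Var(d) = 1/68 + 1/7 = 0.0147059 + 0.1428571 = 0.1575630
z = d/√Var(d) = 0.512003 / √0.1575630 = 0.512003 / 0.396942 = 1.290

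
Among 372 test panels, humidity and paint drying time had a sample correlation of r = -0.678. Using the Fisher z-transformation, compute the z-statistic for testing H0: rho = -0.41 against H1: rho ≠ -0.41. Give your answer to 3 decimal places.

Fisher z: atanh(-0.678) = -0.825403, atanh(-0.41) = -0.435611
z = (z_r − z_0)·√(n−3) = (-0.825403 − (-0.435611))·√369 = -0.389792 · 19.209373 = -7.488

-7.488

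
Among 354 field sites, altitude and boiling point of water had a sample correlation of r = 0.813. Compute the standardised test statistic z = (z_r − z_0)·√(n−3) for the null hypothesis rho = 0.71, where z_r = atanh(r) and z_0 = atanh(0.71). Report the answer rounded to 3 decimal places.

Fisher z: atanh(0.813) = 1.135815, atanh(0.71) = 0.887184
z = (z_r − z_0)·√(n−3) = (1.135815 − 0.887184)·√351 = 0.248631 · 18.734994 = 4.658

4.658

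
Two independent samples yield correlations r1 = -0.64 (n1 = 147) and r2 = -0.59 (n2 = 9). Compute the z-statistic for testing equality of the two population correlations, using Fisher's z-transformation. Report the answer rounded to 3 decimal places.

-0.193

z1 = atanh(-0.64) = -0.758174,  z2 = atanh(-0.59) = -0.677666
SE = √(1/(n1−3) + 1/(n2−3)) = √(1/144 + 1/6) = √(0.0069444 + 0.1666667) = √0.1736111 = 0.416667
z = (z1 − z2)/SE = (-0.758174 − (-0.677666)) / 0.416667 = -0.080508 / 0.416667 = -0.193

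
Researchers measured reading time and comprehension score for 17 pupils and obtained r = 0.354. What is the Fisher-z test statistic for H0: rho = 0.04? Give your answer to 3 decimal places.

Fisher z: atanh(0.354) = 0.370009, atanh(0.04) = 0.040021
z = (z_r − z_0)·√(n−3) = (0.370009 − 0.040021)·√14 = 0.329988 · 3.741657 = 1.235

1.235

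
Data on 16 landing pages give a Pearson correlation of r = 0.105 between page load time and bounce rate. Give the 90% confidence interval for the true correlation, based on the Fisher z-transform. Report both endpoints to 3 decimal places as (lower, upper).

(-0.337, 0.509)

z_r = atanh(0.105) = 0.105388;  SE = 1/√(n−3) = 1/√13 = 0.277350
z-limits: 0.105388 ± 1.645·0.277350 = 0.105388 ± 0.456241 = [-0.350853, 0.561629]
ρ-limits: (tanh -0.350853, tanh 0.561629) = (-0.337, 0.509)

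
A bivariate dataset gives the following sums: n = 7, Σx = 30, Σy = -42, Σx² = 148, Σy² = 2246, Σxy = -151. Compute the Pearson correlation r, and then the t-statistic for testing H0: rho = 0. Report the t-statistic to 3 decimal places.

0.333

S_xy = nΣxy − ΣxΣy = 7·(-151) − 30·(-42) = -1057 − (-1260) = 203
S_xx = nΣx² − (Σx)² = 7·148 − 30² = 1036 − 900 = 136
S_yy = nΣy² − (Σy)² = 7·2246 − (-42)² = 15722 − 1764 = 13958
r = S_xy / √(S_xx·S_yy) = 203 / √(136·13958) = 203 / √1898288 = 203 / 1377.7837 = 0.1473
t = r·√(n−2)/√(1−r²) = 0.1473·√5 / √(1−0.021697) = 0.329373 / 0.989092 = 0.333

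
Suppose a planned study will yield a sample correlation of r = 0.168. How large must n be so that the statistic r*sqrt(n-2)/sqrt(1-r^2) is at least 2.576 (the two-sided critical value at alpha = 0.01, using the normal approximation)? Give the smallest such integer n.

231

Need r·√(n−2)/√(1−r²) ≥ 2.576
√(n−2) ≥ 2.576·√(1−0.028224) / 0.168 = 2.576·0.985787 / 0.168 = 15.1154
n−2 ≥ 228.4753  ⇒  n ≥ 230.4753
Smallest integer n = 231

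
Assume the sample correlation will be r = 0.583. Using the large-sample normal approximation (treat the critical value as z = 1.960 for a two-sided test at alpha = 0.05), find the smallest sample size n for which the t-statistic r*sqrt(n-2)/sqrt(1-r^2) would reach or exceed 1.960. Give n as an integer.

10

Need r·√(n−2)/√(1−r²) ≥ 1.960
√(n−2) ≥ 1.960·√(1−0.339889) / 0.583 = 1.960·0.812472 / 0.583 = 2.7315
n−2 ≥ 7.4611  ⇒  n ≥ 9.4611
Smallest integer n = 10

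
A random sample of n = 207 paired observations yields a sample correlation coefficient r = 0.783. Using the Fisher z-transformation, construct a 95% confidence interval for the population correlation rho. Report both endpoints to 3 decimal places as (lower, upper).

(0.724, 0.831)

Fisher z: z_r = atanh(r) = ½·ln((1+0.783)/(1−0.783)) = 1.053078
SE(z) = 1/√(n−3) = 1/√204 = 0.070014
95% ⇒ z* = 1.960; margin = 1.960·0.070014 = 0.137227
CI on z-scale: (0.915851, 1.190305)
Back-transform: tanh(0.915851) = 0.723929, tanh(1.190305) = 0.830673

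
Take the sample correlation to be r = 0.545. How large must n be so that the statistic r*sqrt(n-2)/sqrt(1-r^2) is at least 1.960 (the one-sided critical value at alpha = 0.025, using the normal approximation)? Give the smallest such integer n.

12

Need r·√(n−2)/√(1−r²) ≥ 1.960
√(n−2) ≥ 1.960·√(1−0.297025) / 0.545 = 1.960·0.838436 / 0.545 = 3.0153
n−2 ≥ 9.0920  ⇒  n ≥ 11.0920
Smallest integer n = 12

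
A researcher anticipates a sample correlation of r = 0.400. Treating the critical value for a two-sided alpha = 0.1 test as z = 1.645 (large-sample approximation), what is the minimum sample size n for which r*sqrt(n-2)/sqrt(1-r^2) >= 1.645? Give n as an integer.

17

r√(n−2)/√(1−r²) ≥ 1.645  ⇔  n−2 ≥ (1.645)²·(1−r²)/r²
(1−r²)/r² = (1−0.160000)/0.160000 = 5.2500
n ≥ 2 + 2.706025·5.2500 = 2 + 14.2066 = 16.2066
⌈16.2066⌉ = 17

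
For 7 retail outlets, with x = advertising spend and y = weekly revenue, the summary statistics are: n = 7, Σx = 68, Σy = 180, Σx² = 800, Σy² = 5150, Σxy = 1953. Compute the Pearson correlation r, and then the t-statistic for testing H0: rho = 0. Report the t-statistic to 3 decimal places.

2.600

S_xy = nΣxy − ΣxΣy = 7·1953 − 68·180 = 13671 − 12240 = 1431
S_xx = nΣx² − (Σx)² = 7·800 − 68² = 5600 − 4624 = 976
S_yy = nΣy² − (Σy)² = 7·5150 − 180² = 36050 − 32400 = 3650
r = S_xy / √(S_xx·S_yy) = 1431 / √(976·3650) = 1431 / √3562400 = 1431 / 1887.4321 = 0.7582
t = r·√(n−2)/√(1−r²) = 0.7582·√5 / √(1−0.574867) = 1.695387 / 0.652022 = 2.600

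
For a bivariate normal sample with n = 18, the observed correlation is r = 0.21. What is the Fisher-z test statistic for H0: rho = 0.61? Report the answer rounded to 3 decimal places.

Fisher z: atanh(0.21) = 0.213171, atanh(0.61) = 0.708921
z = (z_r − z_0)·√(n−3) = (0.213171 − 0.708921)·√15 = -0.495750 · 3.872983 = -1.920

-1.920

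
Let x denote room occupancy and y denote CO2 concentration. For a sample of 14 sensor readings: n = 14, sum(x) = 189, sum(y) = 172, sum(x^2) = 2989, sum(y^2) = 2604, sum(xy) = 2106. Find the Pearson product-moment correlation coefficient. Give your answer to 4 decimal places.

Numerator: nΣxy − (Σx)(Σy) = 14·2106 − (189)(172) = -3024
Denominator: √[(nΣx²−(Σx)²)(nΣy²−(Σy)²)]
  nΣx²−(Σx)² = 14·2989 − 35721 = 6125;  nΣy²−(Σy)² = 14·2604 − 29584 = 6872
  √(6125·6872) = √42091000 = 6487.7577
r = -3024 / 6487.7577 = -0.4661

-0.4661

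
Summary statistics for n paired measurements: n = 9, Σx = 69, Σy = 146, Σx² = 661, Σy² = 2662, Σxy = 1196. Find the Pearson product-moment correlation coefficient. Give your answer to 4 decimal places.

0.3895

S_xy = nΣxy − ΣxΣy = 9·1196 − 69·146 = 10764 − 10074 = 690
S_xx = nΣx² − (Σx)² = 9·661 − 69² = 5949 − 4761 = 1188
S_yy = nΣy² − (Σy)² = 9·2662 − 146² = 23958 − 21316 = 2642
r = S_xy / √(S_xx·S_yy) = 690 / √(1188·2642) = 690 / √3138696 = 690 / 1771.6365 = 0.3895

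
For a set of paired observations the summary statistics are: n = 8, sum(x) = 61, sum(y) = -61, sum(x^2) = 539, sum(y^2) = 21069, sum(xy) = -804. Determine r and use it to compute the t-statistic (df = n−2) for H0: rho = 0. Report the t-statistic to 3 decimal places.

-0.700

S_xy = nΣxy − ΣxΣy = 8·(-804) − 61·(-61) = -6432 − (-3721) = -2711
S_xx = nΣx² − (Σx)² = 8·539 − 61² = 4312 − 3721 = 591
S_yy = nΣy² − (Σy)² = 8·21069 − (-61)² = 168552 − 3721 = 164831
r = S_xy / √(S_xx·S_yy) = -2711 / √(591·164831) = -2711 / √97415121 = -2711 / 9869.9099 = -0.2747
t = r·√(n−2)/√(1−r²) = -0.2747·√6 / √(1−0.075460) = -0.672875 / 0.961530 = -0.700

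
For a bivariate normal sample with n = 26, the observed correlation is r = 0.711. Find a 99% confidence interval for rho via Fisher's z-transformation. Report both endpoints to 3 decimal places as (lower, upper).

Fisher z: z_r = atanh(r) = ½·ln((1+0.711)/(1−0.711)) = 0.889203
SE(z) = 1/√(n−3) = 1/√23 = 0.208514
99% ⇒ z* = 2.576; margin = 2.576·0.208514 = 0.537132
CI on z-scale: (0.352071, 1.426335)
Back-transform: tanh(0.352071) = 0.338211, tanh(1.426335) = 0.890913

(0.338, 0.891)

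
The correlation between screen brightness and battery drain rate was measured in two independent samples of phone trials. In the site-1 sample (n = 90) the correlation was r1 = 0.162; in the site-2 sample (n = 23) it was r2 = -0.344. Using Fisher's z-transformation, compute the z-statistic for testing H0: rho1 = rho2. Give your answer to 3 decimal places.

2.105

Fisher z-transforms: z1 = atanh(0.162) = 0.163440, z2 = atanh(-0.344) = -0.358622; difference d = 0.522062
Var(d) = 1/87 + 1/20 = 0.0114943 + 0.0500000 = 0.0614943
z = d/√Var(d) = 0.522062 / √0.0614943 = 0.522062 / 0.247980 = 2.105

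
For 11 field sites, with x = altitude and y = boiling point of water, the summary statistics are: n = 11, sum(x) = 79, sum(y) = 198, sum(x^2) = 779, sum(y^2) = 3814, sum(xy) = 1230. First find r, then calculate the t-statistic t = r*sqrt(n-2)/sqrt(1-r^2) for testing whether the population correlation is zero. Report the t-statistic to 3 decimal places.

-4.547

Numerator: nΣxy − (Σx)(Σy) = 11·1230 − (79)(198) = -2112
Denominator: √[(nΣx²−(Σx)²)(nΣy²−(Σy)²)]
  nΣx²−(Σx)² = 11·779 − 6241 = 2328;  nΣy²−(Σy)² = 11·3814 − 39204 = 2750
  √(2328·2750) = √6402000 = 2530.2174
r = -2112 / 2530.2174 = -0.8347
t = r·√(n−2)/√(1−r²) = -0.8347·√9 / √(1−0.696724) = -2.504100 / 0.550705 = -4.547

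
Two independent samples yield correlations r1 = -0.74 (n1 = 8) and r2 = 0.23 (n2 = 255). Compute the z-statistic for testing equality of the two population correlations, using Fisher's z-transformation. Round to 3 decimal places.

Fisher z-transforms: z1 = atanh(-0.74) = -0.950479, z2 = atanh(0.23) = 0.234189; difference d = -1.184668
Var(d) = 1/5 + 1/252 = 0.2000000 + 0.0039683 = 0.2039683
z = d/√Var(d) = -1.184668 / √0.2039683 = -1.184668 / 0.451628 = -2.623

-2.623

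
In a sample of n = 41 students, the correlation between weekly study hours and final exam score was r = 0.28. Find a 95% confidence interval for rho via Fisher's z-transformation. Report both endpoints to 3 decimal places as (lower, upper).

Fisher z: z_r = atanh(r) = ½·ln((1+0.28)/(1−0.28)) = 0.287682
SE(z) = 1/√(n−3) = 1/√38 = 0.162221
95% ⇒ z* = 1.960; margin = 1.960·0.162221 = 0.317953
CI on z-scale: (-0.030271, 0.605635)
Back-transform: tanh(-0.030271) = -0.030262, tanh(0.605635) = 0.541047

(-0.030, 0.541)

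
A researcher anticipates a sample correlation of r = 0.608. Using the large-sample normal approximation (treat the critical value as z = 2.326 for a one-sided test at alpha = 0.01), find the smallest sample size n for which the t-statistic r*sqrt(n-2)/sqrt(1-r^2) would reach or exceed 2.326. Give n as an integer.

12

Need r·√(n−2)/√(1−r²) ≥ 2.326
√(n−2) ≥ 2.326·√(1−0.369664) / 0.608 = 2.326·0.793937 / 0.608 = 3.0373
n−2 ≥ 9.2252  ⇒  n ≥ 11.2252
Smallest integer n = 12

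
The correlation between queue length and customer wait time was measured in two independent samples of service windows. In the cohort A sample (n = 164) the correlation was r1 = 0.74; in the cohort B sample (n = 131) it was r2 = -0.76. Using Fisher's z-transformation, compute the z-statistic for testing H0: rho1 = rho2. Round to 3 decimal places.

16.439

Fisher z-transforms: z1 = atanh(0.74) = 0.950479, z2 = atanh(-0.76) = -0.996215; difference d = 1.946694
Var(d) = 1/161 + 1/128 = 0.0062112 + 0.0078125 = 0.0140237
z = d/√Var(d) = 1.946694 / √0.0140237 = 1.946694 / 0.118422 = 16.439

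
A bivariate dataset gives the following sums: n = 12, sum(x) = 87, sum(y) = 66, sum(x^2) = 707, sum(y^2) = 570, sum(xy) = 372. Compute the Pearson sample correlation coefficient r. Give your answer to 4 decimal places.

Numerator: nΣxy − (Σx)(Σy) = 12·372 − (87)(66) = -1278
Denominator: √[(nΣx²−(Σx)²)(nΣy²−(Σy)²)]
  nΣx²−(Σx)² = 12·707 − 7569 = 915;  nΣy²−(Σy)² = 12·570 − 4356 = 2484
  √(915·2484) = √2272860 = 1507.6007
r = -1278 / 1507.6007 = -0.8477

-0.8477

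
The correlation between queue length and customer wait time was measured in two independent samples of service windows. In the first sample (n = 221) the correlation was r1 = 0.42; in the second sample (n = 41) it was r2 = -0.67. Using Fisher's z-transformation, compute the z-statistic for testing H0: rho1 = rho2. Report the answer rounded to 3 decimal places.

7.159

z1 = atanh(0.42) = 0.447692,  z2 = atanh(-0.67) = -0.810743
SE = √(1/(n1−3) + 1/(n2−3)) = √(1/218 + 1/38) = √(0.0045872 + 0.0263158) = √0.0309030 = 0.175792
z = (z1 − z2)/SE = (0.447692 − (-0.810743)) / 0.175792 = 1.258435 / 0.175792 = 7.159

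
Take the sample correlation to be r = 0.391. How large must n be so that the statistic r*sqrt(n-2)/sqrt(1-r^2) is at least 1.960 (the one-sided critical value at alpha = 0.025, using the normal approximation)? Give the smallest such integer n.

Need r·√(n−2)/√(1−r²) ≥ 1.960
√(n−2) ≥ 1.960·√(1−0.152881) / 0.391 = 1.960·0.920391 / 0.391 = 4.6137
n−2 ≥ 21.2862  ⇒  n ≥ 23.2862
Smallest integer n = 24

24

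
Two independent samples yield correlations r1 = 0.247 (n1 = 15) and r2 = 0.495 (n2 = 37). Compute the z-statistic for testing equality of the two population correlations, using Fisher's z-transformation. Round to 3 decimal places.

z1 = atanh(0.247) = 0.252215,  z2 = atanh(0.495) = 0.542662
SE = √(1/(n1−3) + 1/(n2−3)) = √(1/12 + 1/34) = √(0.0833333 + 0.0294118) = √0.1127451 = 0.335775
z = (z1 − z2)/SE = (0.252215 − 0.542662) / 0.335775 = -0.290447 / 0.335775 = -0.865

-0.865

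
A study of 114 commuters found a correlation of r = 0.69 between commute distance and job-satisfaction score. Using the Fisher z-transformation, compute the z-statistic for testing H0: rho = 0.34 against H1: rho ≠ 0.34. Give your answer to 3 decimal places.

Fisher z: atanh(0.69) = 0.847956, atanh(0.34) = 0.354093
z = (z_r − z_0)·√(n−3) = (0.847956 − 0.354093)·√111 = 0.493863 · 10.535654 = 5.203

5.203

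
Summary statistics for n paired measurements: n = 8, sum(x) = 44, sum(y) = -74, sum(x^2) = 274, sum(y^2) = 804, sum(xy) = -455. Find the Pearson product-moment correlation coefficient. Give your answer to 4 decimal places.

S_xy = nΣxy − ΣxΣy = 8·(-455) − 44·(-74) = -3640 − (-3256) = -384
S_xx = nΣx² − (Σx)² = 8·274 − 44² = 2192 − 1936 = 256
S_yy = nΣy² − (Σy)² = 8·804 − (-74)² = 6432 − 5476 = 956
r = S_xy / √(S_xx·S_yy) = -384 / √(256·956) = -384 / √244736 = -384 / 494.7080 = -0.7762

-0.7762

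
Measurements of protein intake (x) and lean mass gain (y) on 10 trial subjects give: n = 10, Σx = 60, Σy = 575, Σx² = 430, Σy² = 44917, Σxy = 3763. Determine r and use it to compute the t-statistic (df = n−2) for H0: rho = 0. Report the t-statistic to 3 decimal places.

Numerator: nΣxy − (Σx)(Σy) = 10·3763 − (60)(575) = 3130
Denominator: √[(nΣx²−(Σx)²)(nΣy²−(Σy)²)]
  nΣx²−(Σx)² = 10·430 − 3600 = 700;  nΣy²−(Σy)² = 10·44917 − 330625 = 118545
  √(700·118545) = √82981500 = 9109.4182
r = 3130 / 9109.4182 = 0.3436
t = r·√(n−2)/√(1−r²) = 0.3436·√8 / √(1−0.118061) = 0.971848 / 0.939116 = 1.035

1.035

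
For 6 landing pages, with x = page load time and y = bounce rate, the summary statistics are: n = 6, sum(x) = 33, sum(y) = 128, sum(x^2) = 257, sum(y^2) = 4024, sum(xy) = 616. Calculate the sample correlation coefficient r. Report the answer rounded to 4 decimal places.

-0.2816

S_xy = nΣxy − ΣxΣy = 6·616 − 33·128 = 3696 − 4224 = -528
S_xx = nΣx² − (Σx)² = 6·257 − 33² = 1542 − 1089 = 453
S_yy = nΣy² − (Σy)² = 6·4024 − 128² = 24144 − 16384 = 7760
r = S_xy / √(S_xx·S_yy) = -528 / √(453·7760) = -528 / √3515280 = -528 / 1874.9080 = -0.2816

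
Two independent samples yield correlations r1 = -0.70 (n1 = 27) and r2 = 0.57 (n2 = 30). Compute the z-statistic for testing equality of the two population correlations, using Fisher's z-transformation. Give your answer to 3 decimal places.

z1 = atanh(-0.70) = -0.867301,  z2 = atanh(0.57) = 0.647523
SE = √(1/(n1−3) + 1/(n2−3)) = √(1/24 + 1/27) = √(0.0416667 + 0.0370370) = √0.0787037 = 0.280542
z = (z1 − z2)/SE = (-0.867301 − 0.647523) / 0.280542 = -1.514824 / 0.280542 = -5.400

-5.400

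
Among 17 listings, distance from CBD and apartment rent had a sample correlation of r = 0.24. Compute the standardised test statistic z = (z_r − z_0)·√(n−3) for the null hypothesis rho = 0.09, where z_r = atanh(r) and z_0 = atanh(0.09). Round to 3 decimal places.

z_r = atanh(0.24) = 0.244774,  z_0 = atanh(0.09) = 0.090244
SE = 1/√(n−3) = 1/√14 = 0.267261
z = (z_r − z_0)/SE = (0.244774 − 0.090244) / 0.267261 = 0.154530 / 0.267261 = 0.578

0.578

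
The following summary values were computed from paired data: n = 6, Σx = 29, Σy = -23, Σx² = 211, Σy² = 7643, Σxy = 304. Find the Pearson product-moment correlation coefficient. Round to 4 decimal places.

0.5675

S_xy = nΣxy − ΣxΣy = 6·304 − 29·(-23) = 1824 − (-667) = 2491
S_xx = nΣx² − (Σx)² = 6·211 − 29² = 1266 − 841 = 425
S_yy = nΣy² − (Σy)² = 6·7643 − (-23)² = 45858 − 529 = 45329
r = S_xy / √(S_xx·S_yy) = 2491 / √(425·45329) = 2491 / √19264825 = 2491 / 4389.1713 = 0.5675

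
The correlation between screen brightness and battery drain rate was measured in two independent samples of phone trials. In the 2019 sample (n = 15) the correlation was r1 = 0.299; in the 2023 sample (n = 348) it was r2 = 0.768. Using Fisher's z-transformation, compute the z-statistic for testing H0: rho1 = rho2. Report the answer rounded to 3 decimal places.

-2.408

z1 = atanh(0.299) = 0.308421,  z2 = atanh(0.768) = 1.015433
SE = √(1/(n1−3) + 1/(n2−3)) = √(1/12 + 1/345) = √(0.0833333 + 0.0028986) = √0.0862319 = 0.293653
z = (z1 − z2)/SE = (0.308421 − 1.015433) / 0.293653 = -0.707012 / 0.293653 = -2.408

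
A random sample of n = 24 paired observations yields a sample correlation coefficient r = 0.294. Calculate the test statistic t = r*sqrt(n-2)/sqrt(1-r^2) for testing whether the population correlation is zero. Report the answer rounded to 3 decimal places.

1 − r² = 1 − 0.086436 = 0.913564;  √(1−r²) = 0.955805
√(n−2) = √22 = 4.690416
t = r·√(n−2)/√(1−r²) = 0.294 · 4.690416 / 0.955805 = 1.443

1.443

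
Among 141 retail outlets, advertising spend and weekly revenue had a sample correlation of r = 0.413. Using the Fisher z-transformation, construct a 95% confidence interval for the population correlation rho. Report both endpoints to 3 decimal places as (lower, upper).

z_r = atanh(0.413) = 0.439223;  SE = 1/√(n−3) = 1/√138 = 0.085126
z-limits: 0.439223 ± 1.960·0.085126 = 0.439223 ± 0.166847 = [0.272376, 0.606070]
ρ-limits: (tanh 0.272376, tanh 0.606070) = (0.266, 0.541)

(0.266, 0.541)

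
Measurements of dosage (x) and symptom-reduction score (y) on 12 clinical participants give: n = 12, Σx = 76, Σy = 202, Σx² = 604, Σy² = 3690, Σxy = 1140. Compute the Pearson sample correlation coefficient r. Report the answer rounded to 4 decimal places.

-0.7392

S_xy = nΣxy − ΣxΣy = 12·1140 − 76·202 = 13680 − 15352 = -1672
S_xx = nΣx² − (Σx)² = 12·604 − 76² = 7248 − 5776 = 1472
S_yy = nΣy² − (Σy)² = 12·3690 − 202² = 44280 − 40804 = 3476
r = S_xy / √(S_xx·S_yy) = -1672 / √(1472·3476) = -1672 / √5116672 = -1672 / 2262.0062 = -0.7392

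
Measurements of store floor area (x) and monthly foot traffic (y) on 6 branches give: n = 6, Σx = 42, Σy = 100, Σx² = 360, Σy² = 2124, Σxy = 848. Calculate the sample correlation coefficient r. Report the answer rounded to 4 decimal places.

Numerator: nΣxy − (Σx)(Σy) = 6·848 − (42)(100) = 888
Denominator: √[(nΣx²−(Σx)²)(nΣy²−(Σy)²)]
  nΣx²−(Σx)² = 6·360 − 1764 = 396;  nΣy²−(Σy)² = 6·2124 − 10000 = 2744
  √(396·2744) = √1086624 = 1042.4126
r = 888 / 1042.4126 = 0.8519

0.8519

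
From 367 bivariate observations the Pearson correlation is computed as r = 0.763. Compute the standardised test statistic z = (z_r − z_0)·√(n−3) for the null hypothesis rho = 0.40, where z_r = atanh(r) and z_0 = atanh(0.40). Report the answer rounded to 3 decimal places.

11.060

Fisher z: atanh(0.763) = 1.003356, atanh(0.40) = 0.423649
z = (z_r − z_0)·√(n−3) = (1.003356 − 0.423649)·√364 = 0.579707 · 19.078784 = 11.060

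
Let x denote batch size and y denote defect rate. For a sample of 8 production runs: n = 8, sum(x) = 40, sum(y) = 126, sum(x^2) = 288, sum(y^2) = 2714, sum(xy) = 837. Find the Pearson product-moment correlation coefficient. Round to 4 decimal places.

S_xy = nΣxy − ΣxΣy = 8·837 − 40·126 = 6696 − 5040 = 1656
S_xx = nΣx² − (Σx)² = 8·288 − 40² = 2304 − 1600 = 704
S_yy = nΣy² − (Σy)² = 8·2714 − 126² = 21712 − 15876 = 5836
r = S_xy / √(S_xx·S_yy) = 1656 / √(704·5836) = 1656 / √4108544 = 1656 / 2026.9544 = 0.8170

0.8170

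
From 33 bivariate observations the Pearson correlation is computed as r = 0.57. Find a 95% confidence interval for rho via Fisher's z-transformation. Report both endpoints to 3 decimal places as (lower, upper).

(0.282, 0.764)

Fisher z: z_r = atanh(r) = ½·ln((1+0.57)/(1−0.57)) = 0.647523
SE(z) = 1/√(n−3) = 1/√30 = 0.182574
95% ⇒ z* = 1.960; margin = 1.960·0.182574 = 0.357845
CI on z-scale: (0.289678, 1.005368)
Back-transform: tanh(0.289678) = 0.281838, tanh(1.005368) = 0.763839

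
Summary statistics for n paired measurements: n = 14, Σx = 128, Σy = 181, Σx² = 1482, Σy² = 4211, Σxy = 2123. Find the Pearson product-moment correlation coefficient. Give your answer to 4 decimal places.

0.6130

Numerator: nΣxy − (Σx)(Σy) = 14·2123 − (128)(181) = 6554
Denominator: √[(nΣx²−(Σx)²)(nΣy²−(Σy)²)]
  nΣx²−(Σx)² = 14·1482 − 16384 = 4364;  nΣy²−(Σy)² = 14·4211 − 32761 = 26193
  √(4364·26193) = √114306252 = 10691.4102
r = 6554 / 10691.4102 = 0.6130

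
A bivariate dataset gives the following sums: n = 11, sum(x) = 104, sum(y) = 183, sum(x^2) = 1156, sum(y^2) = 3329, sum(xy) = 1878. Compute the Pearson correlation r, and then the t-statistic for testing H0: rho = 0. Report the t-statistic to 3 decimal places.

S_xy = nΣxy − ΣxΣy = 11·1878 − 104·183 = 20658 − 19032 = 1626
S_xx = nΣx² − (Σx)² = 11·1156 − 104² = 12716 − 10816 = 1900
S_yy = nΣy² − (Σy)² = 11·3329 − 183² = 36619 − 33489 = 3130
r = S_xy / √(S_xx·S_yy) = 1626 / √(1900·3130) = 1626 / √5947000 = 1626 / 2438.6472 = 0.6668
t = r·√(n−2)/√(1−r²) = 0.6668·√9 / √(1−0.444622) = 2.000400 / 0.745237 = 2.684

2.684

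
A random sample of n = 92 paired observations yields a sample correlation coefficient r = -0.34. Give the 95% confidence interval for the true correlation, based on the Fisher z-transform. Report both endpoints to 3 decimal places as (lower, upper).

z_r = atanh(-0.34) = -0.354093;  SE = 1/√(n−3) = 1/√89 = 0.106000
z-limits: -0.354093 ± 1.960·0.106000 = -0.354093 ± 0.207760 = [-0.561853, -0.146333]
ρ-limits: (tanh -0.561853, tanh -0.146333) = (-0.509, -0.145)

(-0.509, -0.145)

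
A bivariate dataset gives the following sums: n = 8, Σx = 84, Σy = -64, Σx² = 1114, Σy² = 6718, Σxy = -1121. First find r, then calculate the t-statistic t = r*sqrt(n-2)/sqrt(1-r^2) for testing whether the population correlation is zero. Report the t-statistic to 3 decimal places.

Numerator: nΣxy − (Σx)(Σy) = 8·(-1121) − (84)(-64) = -3592
Denominator: √[(nΣx²−(Σx)²)(nΣy²−(Σy)²)]
  nΣx²−(Σx)² = 8·1114 − 7056 = 1856;  nΣy²−(Σy)² = 8·6718 − 4096 = 49648
  √(1856·49648) = √92146688 = 9599.3066
r = -3592 / 9599.3066 = -0.3742
t = r·√(n−2)/√(1−r²) = -0.3742·√6 / √(1−0.140026) = -0.916599 / 0.927348 = -0.988

-0.988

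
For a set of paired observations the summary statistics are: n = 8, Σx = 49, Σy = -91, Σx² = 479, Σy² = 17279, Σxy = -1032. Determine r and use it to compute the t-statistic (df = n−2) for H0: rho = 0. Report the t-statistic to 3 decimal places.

S_xy = nΣxy − ΣxΣy = 8·(-1032) − 49·(-91) = -8256 − (-4459) = -3797
S_xx = nΣx² − (Σx)² = 8·479 − 49² = 3832 − 2401 = 1431
S_yy = nΣy² − (Σy)² = 8·17279 − (-91)² = 138232 − 8281 = 129951
r = S_xy / √(S_xx·S_yy) = -3797 / √(1431·129951) = -3797 / √185959881 = -3797 / 13636.7108 = -0.2784
t = r·√(n−2)/√(1−r²) = -0.2784·√6 / √(1−0.077507) = -0.681938 / 0.960465 = -0.710

-0.710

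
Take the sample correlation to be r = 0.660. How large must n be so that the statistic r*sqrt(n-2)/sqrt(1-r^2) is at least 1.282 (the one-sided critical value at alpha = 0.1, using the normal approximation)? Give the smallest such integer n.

r√(n−2)/√(1−r²) ≥ 1.282  ⇔  n−2 ≥ (1.282)²·(1−r²)/r²
(1−r²)/r² = (1−0.435600)/0.435600 = 1.2957
n ≥ 2 + 1.643524·1.2957 = 2 + 2.1295 = 4.1295
⌈4.1295⌉ = 5

5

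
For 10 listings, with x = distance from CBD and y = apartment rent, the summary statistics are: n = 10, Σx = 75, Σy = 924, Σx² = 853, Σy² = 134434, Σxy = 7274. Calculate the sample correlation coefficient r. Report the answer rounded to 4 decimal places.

Numerator: nΣxy − (Σx)(Σy) = 10·7274 − (75)(924) = 3440
Denominator: √[(nΣx²−(Σx)²)(nΣy²−(Σy)²)]
  nΣx²−(Σx)² = 10·853 − 5625 = 2905;  nΣy²−(Σy)² = 10·134434 − 853776 = 490564
  √(2905·490564) = √1425088420 = 37750.3433
r = 3440 / 37750.3433 = 0.0911

0.0911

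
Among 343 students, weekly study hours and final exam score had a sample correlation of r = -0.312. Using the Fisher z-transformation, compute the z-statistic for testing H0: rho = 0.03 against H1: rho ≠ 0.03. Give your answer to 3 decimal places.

-6.505

z_r = atanh(-0.312) = -0.322760,  z_0 = atanh(0.03) = 0.030009
SE = 1/√(n−3) = 1/√340 = 0.054233
z = (z_r − z_0)/SE = (-0.322760 − 0.030009) / 0.054233 = -0.352769 / 0.054233 = -6.505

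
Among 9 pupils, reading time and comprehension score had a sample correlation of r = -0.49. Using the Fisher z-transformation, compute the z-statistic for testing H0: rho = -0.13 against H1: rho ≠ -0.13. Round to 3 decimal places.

z_r = atanh(-0.49) = -0.536060,  z_0 = atanh(-0.13) = -0.130740
SE = 1/√(n−3) = 1/√6 = 0.408248
z = (z_r − z_0)/SE = (-0.536060 − (-0.130740)) / 0.408248 = -0.405320 / 0.408248 = -0.993

-0.993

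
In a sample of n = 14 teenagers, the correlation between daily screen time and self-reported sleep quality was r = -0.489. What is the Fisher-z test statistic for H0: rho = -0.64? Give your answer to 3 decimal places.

0.741

z_r = atanh(-0.489) = -0.534745,  z_0 = atanh(-0.64) = -0.758174
SE = 1/√(n−3) = 1/√11 = 0.301511
z = (z_r − z_0)/SE = (-0.534745 − (-0.758174)) / 0.301511 = 0.223429 / 0.301511 = 0.741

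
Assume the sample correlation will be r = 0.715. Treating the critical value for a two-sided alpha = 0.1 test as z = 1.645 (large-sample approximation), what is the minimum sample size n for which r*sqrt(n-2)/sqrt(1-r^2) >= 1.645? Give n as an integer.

5

r√(n−2)/√(1−r²) ≥ 1.645  ⇔  n−2 ≥ (1.645)²·(1−r²)/r²
(1−r²)/r² = (1−0.511225)/0.511225 = 0.9561
n ≥ 2 + 2.706025·0.9561 = 2 + 2.5872 = 4.5872
⌈4.5872⌉ = 5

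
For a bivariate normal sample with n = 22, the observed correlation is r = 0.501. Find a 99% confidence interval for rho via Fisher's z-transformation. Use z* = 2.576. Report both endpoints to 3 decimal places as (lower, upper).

Fisher z: z_r = atanh(r) = ½·ln((1+0.501)/(1−0.501)) = 0.550640
SE(z) = 1/√(n−3) = 1/√19 = 0.229416
99% ⇒ z* = 2.576; margin = 2.576·0.229416 = 0.590976
CI on z-scale: (-0.040336, 1.141616)
Back-transform: tanh(-0.040336) = -0.040314, tanh(1.141616) = 0.814958

(-0.040, 0.815)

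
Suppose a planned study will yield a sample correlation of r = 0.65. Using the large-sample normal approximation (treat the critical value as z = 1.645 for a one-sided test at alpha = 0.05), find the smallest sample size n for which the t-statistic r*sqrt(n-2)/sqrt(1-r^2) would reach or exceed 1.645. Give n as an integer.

r√(n−2)/√(1−r²) ≥ 1.645  ⇔  n−2 ≥ (1.645)²·(1−r²)/r²
(1−r²)/r² = (1−0.4225)/0.4225 = 1.3669
n ≥ 2 + 2.706025·1.3669 = 2 + 3.6989 = 5.6989
⌈5.6989⌉ = 6

6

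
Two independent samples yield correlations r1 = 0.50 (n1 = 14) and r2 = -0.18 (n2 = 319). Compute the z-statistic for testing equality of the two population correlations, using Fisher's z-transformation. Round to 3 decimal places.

2.384

Fisher z-transforms: z1 = atanh(0.50) = 0.549306, z2 = atanh(-0.18) = -0.181983; difference d = 0.731289
Var(d) = 1/11 + 1/316 = 0.0909091 + 0.0031646 = 0.0940737
z = d/√Var(d) = 0.731289 / √0.0940737 = 0.731289 / 0.306714 = 2.384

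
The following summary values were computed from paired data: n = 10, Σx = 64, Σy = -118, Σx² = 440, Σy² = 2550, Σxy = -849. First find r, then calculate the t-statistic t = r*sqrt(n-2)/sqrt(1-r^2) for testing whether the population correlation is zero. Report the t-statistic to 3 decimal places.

-1.633

Numerator: nΣxy − (Σx)(Σy) = 10·(-849) − (64)(-118) = -938
Denominator: √[(nΣx²−(Σx)²)(nΣy²−(Σy)²)]
  nΣx²−(Σx)² = 10·440 − 4096 = 304;  nΣy²−(Σy)² = 10·2550 − 13924 = 11576
  √(304·11576) = √3519104 = 1875.9275
r = -938 / 1875.9275 = -0.5000
t = r·√(n−2)/√(1−r²) = -0.5000·√8 / √(1−0.250000) = -1.414214 / 0.866025 = -1.633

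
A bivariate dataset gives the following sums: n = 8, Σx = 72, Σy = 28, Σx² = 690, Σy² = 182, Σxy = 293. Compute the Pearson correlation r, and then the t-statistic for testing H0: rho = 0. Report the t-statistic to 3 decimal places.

2.337

Numerator: nΣxy − (Σx)(Σy) = 8·293 − (72)(28) = 328
Denominator: √[(nΣx²−(Σx)²)(nΣy²−(Σy)²)]
  nΣx²−(Σx)² = 8·690 − 5184 = 336;  nΣy²−(Σy)² = 8·182 − 784 = 672
  √(336·672) = √225792 = 475.1758
r = 328 / 475.1758 = 0.6903
t = r·√(n−2)/√(1−r²) = 0.6903·√6 / √(1−0.476514) = 1.690883 / 0.723523 = 2.337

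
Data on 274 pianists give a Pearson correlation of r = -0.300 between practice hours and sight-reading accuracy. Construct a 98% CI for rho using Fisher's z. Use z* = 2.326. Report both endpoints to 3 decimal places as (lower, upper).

(-0.423, -0.167)

z_r = atanh(-0.300) = -0.309520;  SE = 1/√(n−3) = 1/√271 = 0.060746
z-limits: -0.309520 ± 2.326·0.060746 = -0.309520 ± 0.141295 = [-0.450815, -0.168225]
ρ-limits: (tanh -0.450815, tanh -0.168225) = (-0.423, -0.167)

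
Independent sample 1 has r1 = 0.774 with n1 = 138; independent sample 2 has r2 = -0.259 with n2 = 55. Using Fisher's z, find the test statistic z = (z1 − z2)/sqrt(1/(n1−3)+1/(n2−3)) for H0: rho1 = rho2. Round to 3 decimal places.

7.936

Fisher z-transforms: z1 = atanh(0.774) = 1.030229, z2 = atanh(-0.259) = -0.265036; difference d = 1.295265
Var(d) = 1/135 + 1/52 = 0.0074074 + 0.0192308 = 0.0266382
z = d/√Var(d) = 1.295265 / √0.0266382 = 1.295265 / 0.163212 = 7.936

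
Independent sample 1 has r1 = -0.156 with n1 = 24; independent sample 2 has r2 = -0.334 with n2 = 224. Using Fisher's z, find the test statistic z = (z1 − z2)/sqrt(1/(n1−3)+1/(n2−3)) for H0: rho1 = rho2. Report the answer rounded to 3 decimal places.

0.832

z1 = atanh(-0.156) = -0.157284,  z2 = atanh(-0.334) = -0.347324
SE = √(1/(n1−3) + 1/(n2−3)) = √(1/21 + 1/221) = √(0.0476190 + 0.0045249) = √0.0521439 = 0.228350
z = (z1 − z2)/SE = (-0.157284 − (-0.347324)) / 0.228350 = 0.190040 / 0.228350 = 0.832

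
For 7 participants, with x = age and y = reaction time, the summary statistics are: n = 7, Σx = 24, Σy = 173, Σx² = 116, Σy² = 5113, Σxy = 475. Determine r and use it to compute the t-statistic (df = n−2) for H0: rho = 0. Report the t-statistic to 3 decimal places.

-2.211

S_xy = nΣxy − ΣxΣy = 7·475 − 24·173 = 3325 − 4152 = -827
S_xx = nΣx² − (Σx)² = 7·116 − 24² = 812 − 576 = 236
S_yy = nΣy² − (Σy)² = 7·5113 − 173² = 35791 − 29929 = 5862
r = S_xy / √(S_xx·S_yy) = -827 / √(236·5862) = -827 / √1383432 = -827 / 1176.1939 = -0.7031
t = r·√(n−2)/√(1−r²) = -0.7031·√5 / √(1−0.494350) = -1.572179 / 0.711091 = -2.211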